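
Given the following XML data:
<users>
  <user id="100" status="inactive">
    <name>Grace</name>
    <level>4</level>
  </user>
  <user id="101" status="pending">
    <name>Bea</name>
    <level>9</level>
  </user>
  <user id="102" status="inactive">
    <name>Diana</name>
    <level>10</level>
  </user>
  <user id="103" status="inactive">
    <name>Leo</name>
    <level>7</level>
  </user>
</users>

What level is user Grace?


Finding user: Grace
<level>4</level>

ANSWER: 4


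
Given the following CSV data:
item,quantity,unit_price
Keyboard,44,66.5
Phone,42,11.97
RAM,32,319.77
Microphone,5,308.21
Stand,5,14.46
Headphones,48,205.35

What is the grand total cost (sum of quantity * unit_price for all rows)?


Computing row totals:
  Keyboard: 44 * 66.5 = 2926.0
  Phone: 42 * 11.97 = 502.74
  RAM: 32 * 319.77 = 10232.64
  Microphone: 5 * 308.21 = 1541.05
  Stand: 5 * 14.46 = 72.3
  Headphones: 48 * 205.35 = 9856.8
Grand total = 2926.0 + 502.74 + 10232.64 + 1541.05 + 72.3 + 9856.8 = 25131.53

ANSWER: 25131.53


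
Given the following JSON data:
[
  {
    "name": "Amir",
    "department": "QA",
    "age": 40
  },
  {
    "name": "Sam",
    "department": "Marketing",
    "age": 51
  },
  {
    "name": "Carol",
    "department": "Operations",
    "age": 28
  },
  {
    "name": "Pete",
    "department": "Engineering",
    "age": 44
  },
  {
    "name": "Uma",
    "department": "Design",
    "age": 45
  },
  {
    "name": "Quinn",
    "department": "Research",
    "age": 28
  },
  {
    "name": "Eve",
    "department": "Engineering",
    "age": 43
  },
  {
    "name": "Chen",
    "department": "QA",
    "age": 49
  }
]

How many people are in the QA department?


Scanning records for department = QA
  Record 0: Amir
  Record 7: Chen
Count: 2

ANSWER: 2


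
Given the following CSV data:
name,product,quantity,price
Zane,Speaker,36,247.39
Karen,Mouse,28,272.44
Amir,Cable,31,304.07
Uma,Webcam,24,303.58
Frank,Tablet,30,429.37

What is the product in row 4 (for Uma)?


Row 4: Uma
Column 'product' = Webcam

ANSWER: Webcam


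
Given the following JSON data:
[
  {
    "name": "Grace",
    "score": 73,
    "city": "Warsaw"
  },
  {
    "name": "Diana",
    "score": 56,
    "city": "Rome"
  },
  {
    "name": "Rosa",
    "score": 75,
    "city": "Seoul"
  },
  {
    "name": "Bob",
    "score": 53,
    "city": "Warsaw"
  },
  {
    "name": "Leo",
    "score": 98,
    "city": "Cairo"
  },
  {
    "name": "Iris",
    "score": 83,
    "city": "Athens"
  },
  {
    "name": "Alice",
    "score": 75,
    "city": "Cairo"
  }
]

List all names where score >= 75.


Filtering records where score >= 75:
  Grace (score=73) -> no
  Diana (score=56) -> no
  Rosa (score=75) -> YES
  Bob (score=53) -> no
  Leo (score=98) -> YES
  Iris (score=83) -> YES
  Alice (score=75) -> YES


ANSWER: Rosa, Leo, Iris, Alice


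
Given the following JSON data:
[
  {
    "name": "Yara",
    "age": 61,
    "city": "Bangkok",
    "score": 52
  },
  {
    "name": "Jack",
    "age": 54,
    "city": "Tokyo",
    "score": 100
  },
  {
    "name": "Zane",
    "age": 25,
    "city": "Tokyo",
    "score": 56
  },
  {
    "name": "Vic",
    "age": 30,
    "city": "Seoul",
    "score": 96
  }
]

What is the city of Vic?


Looking up record where name = Vic
Record index: 3
Field 'city' = Seoul

ANSWER: Seoul


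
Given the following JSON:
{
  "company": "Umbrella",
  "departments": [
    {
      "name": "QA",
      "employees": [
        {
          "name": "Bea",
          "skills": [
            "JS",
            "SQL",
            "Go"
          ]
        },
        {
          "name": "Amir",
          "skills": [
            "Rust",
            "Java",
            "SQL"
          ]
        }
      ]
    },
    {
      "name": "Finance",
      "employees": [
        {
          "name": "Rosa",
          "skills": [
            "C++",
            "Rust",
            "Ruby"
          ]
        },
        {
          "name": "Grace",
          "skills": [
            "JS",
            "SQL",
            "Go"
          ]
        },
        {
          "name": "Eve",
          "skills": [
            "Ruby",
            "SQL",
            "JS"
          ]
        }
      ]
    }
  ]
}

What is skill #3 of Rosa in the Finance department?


Path: departments[1].employees[0].skills[2]
Value: Ruby

ANSWER: Ruby


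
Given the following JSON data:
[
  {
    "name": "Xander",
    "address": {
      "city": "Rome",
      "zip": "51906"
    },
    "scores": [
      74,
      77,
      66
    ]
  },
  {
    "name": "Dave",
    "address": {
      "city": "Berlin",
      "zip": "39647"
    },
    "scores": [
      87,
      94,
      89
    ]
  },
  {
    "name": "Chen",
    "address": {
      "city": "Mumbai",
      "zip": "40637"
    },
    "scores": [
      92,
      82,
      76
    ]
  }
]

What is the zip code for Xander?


Path: records[0].address.zip
Value: 51906

ANSWER: 51906


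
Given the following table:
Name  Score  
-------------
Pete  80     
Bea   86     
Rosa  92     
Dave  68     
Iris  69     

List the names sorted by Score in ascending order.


Sorting by Score (ascending):
  Dave: 68
  Iris: 69
  Pete: 80
  Bea: 86
  Rosa: 92


ANSWER: Dave, Iris, Pete, Bea, Rosa


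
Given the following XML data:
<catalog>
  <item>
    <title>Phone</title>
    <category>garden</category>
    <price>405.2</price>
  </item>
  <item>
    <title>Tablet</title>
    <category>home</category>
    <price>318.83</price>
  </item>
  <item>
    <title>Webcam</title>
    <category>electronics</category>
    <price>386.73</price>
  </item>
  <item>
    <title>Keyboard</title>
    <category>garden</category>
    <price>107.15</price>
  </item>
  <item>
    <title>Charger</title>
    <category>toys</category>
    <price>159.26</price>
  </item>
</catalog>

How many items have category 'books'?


Scanning <item> elements for <category>books</category>:
Count: 0

ANSWER: 0


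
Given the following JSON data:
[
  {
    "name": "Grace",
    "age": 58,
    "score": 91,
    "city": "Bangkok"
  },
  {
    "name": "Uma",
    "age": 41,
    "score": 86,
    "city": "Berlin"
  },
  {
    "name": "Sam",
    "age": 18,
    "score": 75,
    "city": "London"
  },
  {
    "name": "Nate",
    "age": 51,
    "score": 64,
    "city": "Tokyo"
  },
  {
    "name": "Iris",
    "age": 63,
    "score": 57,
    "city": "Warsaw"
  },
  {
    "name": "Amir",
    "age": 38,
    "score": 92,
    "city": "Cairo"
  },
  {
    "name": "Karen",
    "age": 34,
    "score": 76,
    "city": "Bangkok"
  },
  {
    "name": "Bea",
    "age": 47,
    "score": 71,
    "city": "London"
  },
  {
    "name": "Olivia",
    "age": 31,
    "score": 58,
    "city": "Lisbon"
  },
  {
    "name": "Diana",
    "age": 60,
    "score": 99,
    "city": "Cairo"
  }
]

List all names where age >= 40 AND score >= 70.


Checking both conditions:
  Grace (age=58, score=91) -> YES
  Uma (age=41, score=86) -> YES
  Sam (age=18, score=75) -> no
  Nate (age=51, score=64) -> no
  Iris (age=63, score=57) -> no
  Amir (age=38, score=92) -> no
  Karen (age=34, score=76) -> no
  Bea (age=47, score=71) -> YES
  Olivia (age=31, score=58) -> no
  Diana (age=60, score=99) -> YES


ANSWER: Grace, Uma, Bea, Diana


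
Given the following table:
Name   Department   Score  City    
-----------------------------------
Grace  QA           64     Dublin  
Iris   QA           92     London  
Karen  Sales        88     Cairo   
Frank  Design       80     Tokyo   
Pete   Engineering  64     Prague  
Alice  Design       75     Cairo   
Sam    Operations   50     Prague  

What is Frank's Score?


Row 4: Frank
Score = 80

ANSWER: 80


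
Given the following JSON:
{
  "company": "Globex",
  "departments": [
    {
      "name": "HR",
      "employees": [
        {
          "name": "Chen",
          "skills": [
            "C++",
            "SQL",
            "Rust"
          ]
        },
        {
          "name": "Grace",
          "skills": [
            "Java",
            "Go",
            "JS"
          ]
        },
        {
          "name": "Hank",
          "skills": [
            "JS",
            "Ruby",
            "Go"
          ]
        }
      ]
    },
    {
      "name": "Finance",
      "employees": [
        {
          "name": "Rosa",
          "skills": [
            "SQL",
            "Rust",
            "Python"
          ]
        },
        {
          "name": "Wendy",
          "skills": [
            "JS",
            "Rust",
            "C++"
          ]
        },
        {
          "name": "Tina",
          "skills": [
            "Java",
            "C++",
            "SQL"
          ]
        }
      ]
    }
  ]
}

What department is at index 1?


Path: departments[1].name
Value: Finance

ANSWER: Finance


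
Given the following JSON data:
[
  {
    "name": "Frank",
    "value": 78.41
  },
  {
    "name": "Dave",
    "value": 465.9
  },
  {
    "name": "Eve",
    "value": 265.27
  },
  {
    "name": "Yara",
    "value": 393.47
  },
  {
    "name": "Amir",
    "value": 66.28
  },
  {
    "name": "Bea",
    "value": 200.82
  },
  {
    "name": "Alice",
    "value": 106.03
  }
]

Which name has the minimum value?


Comparing values:
  Frank: 78.41
  Dave: 465.9
  Eve: 265.27
  Yara: 393.47
  Amir: 66.28
  Bea: 200.82
  Alice: 106.03
Minimum: Amir (66.28)

ANSWER: Amir


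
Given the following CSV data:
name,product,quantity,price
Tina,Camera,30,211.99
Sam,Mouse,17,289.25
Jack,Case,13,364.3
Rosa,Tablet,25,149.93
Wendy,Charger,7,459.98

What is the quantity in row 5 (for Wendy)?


Row 5: Wendy
Column 'quantity' = 7

ANSWER: 7


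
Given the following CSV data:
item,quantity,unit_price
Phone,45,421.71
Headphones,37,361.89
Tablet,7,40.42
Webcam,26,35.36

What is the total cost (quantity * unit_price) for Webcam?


Row: Webcam
quantity = 26
unit_price = 35.36
total = 26 * 35.36 = 919.36

ANSWER: 919.36


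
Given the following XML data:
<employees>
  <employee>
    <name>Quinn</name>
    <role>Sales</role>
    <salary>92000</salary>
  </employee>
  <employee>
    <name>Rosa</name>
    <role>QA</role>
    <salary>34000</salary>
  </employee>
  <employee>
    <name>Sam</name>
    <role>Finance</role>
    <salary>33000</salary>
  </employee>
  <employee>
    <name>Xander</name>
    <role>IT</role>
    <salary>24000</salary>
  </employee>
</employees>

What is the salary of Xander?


Searching for <employee> with <name>Xander</name>
Found at position 4
<salary>24000</salary>

ANSWER: 24000


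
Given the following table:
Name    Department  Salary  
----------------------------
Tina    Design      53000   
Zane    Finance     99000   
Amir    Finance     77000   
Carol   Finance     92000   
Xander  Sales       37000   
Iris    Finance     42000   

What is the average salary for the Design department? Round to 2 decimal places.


Design department members:
  Tina: 53000
Sum = 53000
Count = 1
Average = 53000 / 1 = 53000.00

ANSWER: 53000.00


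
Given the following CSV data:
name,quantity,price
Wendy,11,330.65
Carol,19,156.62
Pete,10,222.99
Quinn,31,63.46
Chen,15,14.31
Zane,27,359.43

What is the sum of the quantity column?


Values in 'quantity' column:
  Row 1: 11
  Row 2: 19
  Row 3: 10
  Row 4: 31
  Row 5: 15
  Row 6: 27
Sum = 11 + 19 + 10 + 31 + 15 + 27 = 113

ANSWER: 113


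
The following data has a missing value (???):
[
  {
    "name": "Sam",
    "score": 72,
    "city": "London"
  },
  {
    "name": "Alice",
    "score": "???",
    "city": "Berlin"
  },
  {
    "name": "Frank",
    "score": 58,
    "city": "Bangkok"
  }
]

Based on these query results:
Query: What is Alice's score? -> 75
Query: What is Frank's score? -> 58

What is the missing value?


The missing value is Alice's score
From query: Alice's score = 75

ANSWER: 75


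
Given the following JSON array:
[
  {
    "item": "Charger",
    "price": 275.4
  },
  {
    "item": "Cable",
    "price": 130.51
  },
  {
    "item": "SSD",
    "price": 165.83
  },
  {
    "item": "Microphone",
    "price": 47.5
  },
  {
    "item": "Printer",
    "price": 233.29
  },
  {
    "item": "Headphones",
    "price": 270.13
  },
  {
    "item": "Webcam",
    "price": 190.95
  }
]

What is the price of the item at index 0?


Array index 0 -> Charger
price = 275.4

ANSWER: 275.4


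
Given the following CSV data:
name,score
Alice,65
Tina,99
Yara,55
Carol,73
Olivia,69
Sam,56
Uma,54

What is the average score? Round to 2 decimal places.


Scores: 65, 99, 55, 73, 69, 56, 54
Sum = 471
Count = 7
Average = 471 / 7 = 67.29

ANSWER: 67.29


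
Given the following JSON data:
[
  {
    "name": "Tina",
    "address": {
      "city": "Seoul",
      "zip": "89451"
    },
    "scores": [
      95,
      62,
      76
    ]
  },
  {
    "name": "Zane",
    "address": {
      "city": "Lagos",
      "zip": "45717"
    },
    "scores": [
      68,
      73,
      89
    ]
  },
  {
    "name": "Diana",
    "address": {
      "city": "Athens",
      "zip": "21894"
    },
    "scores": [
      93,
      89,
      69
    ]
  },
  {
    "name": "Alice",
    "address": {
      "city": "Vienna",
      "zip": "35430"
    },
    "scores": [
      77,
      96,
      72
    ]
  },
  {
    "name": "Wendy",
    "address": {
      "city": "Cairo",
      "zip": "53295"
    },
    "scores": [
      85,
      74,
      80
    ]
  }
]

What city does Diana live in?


Path: records[2].address.city
Value: Athens

ANSWER: Athens


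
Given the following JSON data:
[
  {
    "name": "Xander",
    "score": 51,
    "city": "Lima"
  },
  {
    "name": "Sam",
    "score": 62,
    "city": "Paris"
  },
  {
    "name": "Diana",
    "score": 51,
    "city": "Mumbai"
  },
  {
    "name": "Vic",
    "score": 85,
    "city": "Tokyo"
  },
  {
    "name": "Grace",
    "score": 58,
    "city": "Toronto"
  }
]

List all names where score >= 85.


Filtering records where score >= 85:
  Xander (score=51) -> no
  Sam (score=62) -> no
  Diana (score=51) -> no
  Vic (score=85) -> YES
  Grace (score=58) -> no


ANSWER: Vic


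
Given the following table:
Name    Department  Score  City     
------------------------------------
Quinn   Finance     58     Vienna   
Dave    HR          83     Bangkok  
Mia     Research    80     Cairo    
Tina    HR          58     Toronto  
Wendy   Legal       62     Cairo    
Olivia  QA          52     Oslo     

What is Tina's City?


Row 4: Tina
City = Toronto

ANSWER: Toronto


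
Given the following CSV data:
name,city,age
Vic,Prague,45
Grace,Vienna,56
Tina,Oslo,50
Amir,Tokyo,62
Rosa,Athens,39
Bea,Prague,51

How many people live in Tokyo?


Scanning city column for 'Tokyo':
  Row 4: Amir -> MATCH
Total matches: 1

ANSWER: 1


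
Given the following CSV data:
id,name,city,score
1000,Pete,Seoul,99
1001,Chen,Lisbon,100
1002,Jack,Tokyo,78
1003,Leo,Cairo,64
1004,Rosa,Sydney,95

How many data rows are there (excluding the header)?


Counting rows (excluding header):
Header: id,name,city,score
Data rows: 5

ANSWER: 5


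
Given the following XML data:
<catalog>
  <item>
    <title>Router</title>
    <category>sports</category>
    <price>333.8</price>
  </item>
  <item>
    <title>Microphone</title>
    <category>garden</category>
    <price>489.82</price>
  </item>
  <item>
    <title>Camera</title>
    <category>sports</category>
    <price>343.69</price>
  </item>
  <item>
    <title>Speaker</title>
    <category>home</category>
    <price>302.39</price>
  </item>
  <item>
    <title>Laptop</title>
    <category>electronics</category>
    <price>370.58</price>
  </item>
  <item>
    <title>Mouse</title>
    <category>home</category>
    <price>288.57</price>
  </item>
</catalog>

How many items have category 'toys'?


Scanning <item> elements for <category>toys</category>:
Count: 0

ANSWER: 0


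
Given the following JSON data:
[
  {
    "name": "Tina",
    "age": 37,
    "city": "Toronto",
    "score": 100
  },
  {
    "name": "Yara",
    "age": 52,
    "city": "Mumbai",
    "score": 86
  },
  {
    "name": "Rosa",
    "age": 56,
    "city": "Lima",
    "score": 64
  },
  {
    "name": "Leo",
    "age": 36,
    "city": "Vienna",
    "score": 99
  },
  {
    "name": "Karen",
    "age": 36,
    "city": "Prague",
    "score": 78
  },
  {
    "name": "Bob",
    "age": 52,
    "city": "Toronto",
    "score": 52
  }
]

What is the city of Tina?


Looking up record where name = Tina
Record index: 0
Field 'city' = Toronto

ANSWER: Toronto


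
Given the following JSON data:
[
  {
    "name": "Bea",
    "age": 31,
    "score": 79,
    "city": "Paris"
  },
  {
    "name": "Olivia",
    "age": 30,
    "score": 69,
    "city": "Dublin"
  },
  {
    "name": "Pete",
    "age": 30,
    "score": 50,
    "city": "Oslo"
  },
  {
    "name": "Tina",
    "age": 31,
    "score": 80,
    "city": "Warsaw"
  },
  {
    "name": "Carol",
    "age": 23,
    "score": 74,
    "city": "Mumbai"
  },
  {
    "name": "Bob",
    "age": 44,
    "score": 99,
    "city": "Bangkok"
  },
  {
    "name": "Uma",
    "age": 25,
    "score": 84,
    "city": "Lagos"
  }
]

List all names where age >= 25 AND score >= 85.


Checking both conditions:
  Bea (age=31, score=79) -> no
  Olivia (age=30, score=69) -> no
  Pete (age=30, score=50) -> no
  Tina (age=31, score=80) -> no
  Carol (age=23, score=74) -> no
  Bob (age=44, score=99) -> YES
  Uma (age=25, score=84) -> no


ANSWER: Bob


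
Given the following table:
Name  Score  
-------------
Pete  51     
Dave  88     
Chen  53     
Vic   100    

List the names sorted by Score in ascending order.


Sorting by Score (ascending):
  Pete: 51
  Chen: 53
  Dave: 88
  Vic: 100


ANSWER: Pete, Chen, Dave, Vic


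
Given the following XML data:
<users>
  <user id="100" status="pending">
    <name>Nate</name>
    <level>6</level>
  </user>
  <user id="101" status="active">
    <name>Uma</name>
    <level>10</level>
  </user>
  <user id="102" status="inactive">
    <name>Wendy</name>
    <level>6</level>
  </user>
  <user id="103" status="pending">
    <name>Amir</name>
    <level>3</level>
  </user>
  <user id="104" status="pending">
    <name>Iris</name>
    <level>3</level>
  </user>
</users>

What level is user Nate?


Finding user: Nate
<level>6</level>

ANSWER: 6


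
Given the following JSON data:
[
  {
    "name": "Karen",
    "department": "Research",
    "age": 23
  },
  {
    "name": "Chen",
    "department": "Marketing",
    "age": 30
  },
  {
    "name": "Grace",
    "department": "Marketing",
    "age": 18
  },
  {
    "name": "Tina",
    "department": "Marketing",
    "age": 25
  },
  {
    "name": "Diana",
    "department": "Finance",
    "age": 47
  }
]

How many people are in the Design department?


Scanning records for department = Design
  No matches found
Count: 0

ANSWER: 0


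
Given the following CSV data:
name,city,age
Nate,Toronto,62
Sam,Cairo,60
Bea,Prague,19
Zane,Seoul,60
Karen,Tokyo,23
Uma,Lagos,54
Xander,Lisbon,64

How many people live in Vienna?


Scanning city column for 'Vienna':
Total matches: 0

ANSWER: 0


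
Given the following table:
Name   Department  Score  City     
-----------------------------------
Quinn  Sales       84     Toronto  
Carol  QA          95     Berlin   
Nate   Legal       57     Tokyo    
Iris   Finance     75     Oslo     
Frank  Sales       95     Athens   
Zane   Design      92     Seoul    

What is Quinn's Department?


Row 1: Quinn
Department = Sales

ANSWER: Sales


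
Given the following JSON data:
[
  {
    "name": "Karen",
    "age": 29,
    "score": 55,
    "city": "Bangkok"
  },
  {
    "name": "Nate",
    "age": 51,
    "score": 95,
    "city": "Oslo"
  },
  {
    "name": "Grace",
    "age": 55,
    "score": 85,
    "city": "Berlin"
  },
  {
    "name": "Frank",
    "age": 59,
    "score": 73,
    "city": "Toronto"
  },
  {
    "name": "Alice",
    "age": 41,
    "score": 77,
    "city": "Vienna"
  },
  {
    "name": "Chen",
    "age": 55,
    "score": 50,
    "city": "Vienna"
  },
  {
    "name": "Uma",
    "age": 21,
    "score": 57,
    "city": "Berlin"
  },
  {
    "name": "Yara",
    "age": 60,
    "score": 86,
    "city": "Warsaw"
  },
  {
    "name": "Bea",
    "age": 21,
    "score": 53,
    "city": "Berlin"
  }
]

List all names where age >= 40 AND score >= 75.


Checking both conditions:
  Karen (age=29, score=55) -> no
  Nate (age=51, score=95) -> YES
  Grace (age=55, score=85) -> YES
  Frank (age=59, score=73) -> no
  Alice (age=41, score=77) -> YES
  Chen (age=55, score=50) -> no
  Uma (age=21, score=57) -> no
  Yara (age=60, score=86) -> YES
  Bea (age=21, score=53) -> no


ANSWER: Nate, Grace, Alice, Yara


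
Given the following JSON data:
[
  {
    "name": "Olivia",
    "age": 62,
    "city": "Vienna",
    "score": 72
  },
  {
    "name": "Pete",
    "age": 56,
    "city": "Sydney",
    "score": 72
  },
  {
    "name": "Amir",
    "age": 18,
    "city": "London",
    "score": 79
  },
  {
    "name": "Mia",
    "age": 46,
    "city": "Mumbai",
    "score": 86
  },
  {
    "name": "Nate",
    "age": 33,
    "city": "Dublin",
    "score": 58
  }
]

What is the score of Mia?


Looking up record where name = Mia
Record index: 3
Field 'score' = 86

ANSWER: 86


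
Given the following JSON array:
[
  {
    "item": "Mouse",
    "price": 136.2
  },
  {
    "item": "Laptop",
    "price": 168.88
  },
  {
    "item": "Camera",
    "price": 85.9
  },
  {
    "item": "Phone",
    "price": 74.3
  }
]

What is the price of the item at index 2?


Array index 2 -> Camera
price = 85.9

ANSWER: 85.9


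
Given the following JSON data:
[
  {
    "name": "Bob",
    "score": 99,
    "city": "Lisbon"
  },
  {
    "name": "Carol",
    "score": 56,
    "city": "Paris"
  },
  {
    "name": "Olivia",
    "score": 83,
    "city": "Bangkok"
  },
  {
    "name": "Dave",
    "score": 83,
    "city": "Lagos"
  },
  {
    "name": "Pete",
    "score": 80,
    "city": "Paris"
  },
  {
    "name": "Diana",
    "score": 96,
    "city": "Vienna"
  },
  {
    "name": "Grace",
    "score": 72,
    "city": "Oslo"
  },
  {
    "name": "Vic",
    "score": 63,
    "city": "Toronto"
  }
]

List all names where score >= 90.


Filtering records where score >= 90:
  Bob (score=99) -> YES
  Carol (score=56) -> no
  Olivia (score=83) -> no
  Dave (score=83) -> no
  Pete (score=80) -> no
  Diana (score=96) -> YES
  Grace (score=72) -> no
  Vic (score=63) -> no


ANSWER: Bob, Diana


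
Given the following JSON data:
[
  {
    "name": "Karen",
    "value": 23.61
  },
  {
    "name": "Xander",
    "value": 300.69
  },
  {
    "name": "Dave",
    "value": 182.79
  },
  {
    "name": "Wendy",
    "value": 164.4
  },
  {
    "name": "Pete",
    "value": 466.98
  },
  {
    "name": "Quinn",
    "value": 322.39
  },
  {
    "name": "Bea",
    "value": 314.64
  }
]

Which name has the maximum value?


Comparing values:
  Karen: 23.61
  Xander: 300.69
  Dave: 182.79
  Wendy: 164.4
  Pete: 466.98
  Quinn: 322.39
  Bea: 314.64
Maximum: Pete (466.98)

ANSWER: Pete


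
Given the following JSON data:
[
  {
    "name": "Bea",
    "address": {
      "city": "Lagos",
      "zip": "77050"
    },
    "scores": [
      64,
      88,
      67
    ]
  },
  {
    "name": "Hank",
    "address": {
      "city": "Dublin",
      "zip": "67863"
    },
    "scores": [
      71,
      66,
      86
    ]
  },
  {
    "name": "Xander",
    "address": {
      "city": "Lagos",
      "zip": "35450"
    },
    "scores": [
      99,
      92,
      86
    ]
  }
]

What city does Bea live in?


Path: records[0].address.city
Value: Lagos

ANSWER: Lagos


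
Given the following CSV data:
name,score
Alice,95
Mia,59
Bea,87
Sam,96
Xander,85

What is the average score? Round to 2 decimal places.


Scores: 95, 59, 87, 96, 85
Sum = 422
Count = 5
Average = 422 / 5 = 84.40

ANSWER: 84.40


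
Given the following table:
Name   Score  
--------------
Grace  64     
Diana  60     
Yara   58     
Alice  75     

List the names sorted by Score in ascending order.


Sorting by Score (ascending):
  Yara: 58
  Diana: 60
  Grace: 64
  Alice: 75


ANSWER: Yara, Diana, Grace, Alice


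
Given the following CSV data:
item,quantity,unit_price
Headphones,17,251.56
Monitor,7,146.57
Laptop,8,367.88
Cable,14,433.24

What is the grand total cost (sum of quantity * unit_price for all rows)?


Computing row totals:
  Headphones: 17 * 251.56 = 4276.52
  Monitor: 7 * 146.57 = 1025.99
  Laptop: 8 * 367.88 = 2943.04
  Cable: 14 * 433.24 = 6065.36
Grand total = 4276.52 + 1025.99 + 2943.04 + 6065.36 = 14310.91

ANSWER: 14310.91


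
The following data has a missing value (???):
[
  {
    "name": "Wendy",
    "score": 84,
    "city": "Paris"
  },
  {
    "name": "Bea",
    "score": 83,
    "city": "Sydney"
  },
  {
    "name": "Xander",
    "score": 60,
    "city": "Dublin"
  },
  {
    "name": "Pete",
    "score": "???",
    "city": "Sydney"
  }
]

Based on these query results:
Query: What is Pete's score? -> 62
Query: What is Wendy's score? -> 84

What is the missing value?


The missing value is Pete's score
From query: Pete's score = 62

ANSWER: 62


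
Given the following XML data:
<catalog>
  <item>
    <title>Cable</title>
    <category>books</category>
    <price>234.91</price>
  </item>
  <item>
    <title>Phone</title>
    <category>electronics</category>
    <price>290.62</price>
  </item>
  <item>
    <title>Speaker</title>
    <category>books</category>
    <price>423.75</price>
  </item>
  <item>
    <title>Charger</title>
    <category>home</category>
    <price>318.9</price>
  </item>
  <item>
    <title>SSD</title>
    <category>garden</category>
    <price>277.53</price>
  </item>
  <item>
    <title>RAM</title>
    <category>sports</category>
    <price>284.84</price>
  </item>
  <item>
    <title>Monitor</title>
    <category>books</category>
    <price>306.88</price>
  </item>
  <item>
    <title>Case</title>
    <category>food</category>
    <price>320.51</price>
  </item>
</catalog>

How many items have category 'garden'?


Scanning <item> elements for <category>garden</category>:
  Item 5: SSD -> MATCH
Count: 1

ANSWER: 1


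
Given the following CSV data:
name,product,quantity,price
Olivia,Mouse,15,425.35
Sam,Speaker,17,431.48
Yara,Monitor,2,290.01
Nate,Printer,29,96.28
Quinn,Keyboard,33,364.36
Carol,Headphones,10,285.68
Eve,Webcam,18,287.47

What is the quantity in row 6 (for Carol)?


Row 6: Carol
Column 'quantity' = 10

ANSWER: 10


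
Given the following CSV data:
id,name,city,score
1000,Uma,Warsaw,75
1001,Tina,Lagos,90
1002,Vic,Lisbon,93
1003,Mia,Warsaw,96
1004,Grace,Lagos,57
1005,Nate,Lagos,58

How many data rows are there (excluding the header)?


Counting rows (excluding header):
Header: id,name,city,score
Data rows: 6

ANSWER: 6


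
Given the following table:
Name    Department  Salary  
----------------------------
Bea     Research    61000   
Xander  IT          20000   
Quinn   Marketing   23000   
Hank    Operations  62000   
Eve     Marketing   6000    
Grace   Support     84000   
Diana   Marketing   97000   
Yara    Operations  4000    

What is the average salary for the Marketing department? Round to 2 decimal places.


Marketing department members:
  Quinn: 23000
  Eve: 6000
  Diana: 97000
Sum = 126000
Count = 3
Average = 126000 / 3 = 42000.00

ANSWER: 42000.00


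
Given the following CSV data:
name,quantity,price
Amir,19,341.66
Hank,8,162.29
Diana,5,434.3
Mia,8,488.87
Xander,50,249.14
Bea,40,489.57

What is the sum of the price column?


Values in 'price' column:
  Row 1: 341.66
  Row 2: 162.29
  Row 3: 434.3
  Row 4: 488.87
  Row 5: 249.14
  Row 6: 489.57
Sum = 341.66 + 162.29 + 434.3 + 488.87 + 249.14 + 489.57 = 2165.83

ANSWER: 2165.83


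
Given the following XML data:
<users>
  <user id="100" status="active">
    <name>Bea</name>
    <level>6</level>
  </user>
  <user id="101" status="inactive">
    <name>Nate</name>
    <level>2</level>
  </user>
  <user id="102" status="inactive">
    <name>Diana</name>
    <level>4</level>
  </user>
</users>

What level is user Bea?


Finding user: Bea
<level>6</level>

ANSWER: 6


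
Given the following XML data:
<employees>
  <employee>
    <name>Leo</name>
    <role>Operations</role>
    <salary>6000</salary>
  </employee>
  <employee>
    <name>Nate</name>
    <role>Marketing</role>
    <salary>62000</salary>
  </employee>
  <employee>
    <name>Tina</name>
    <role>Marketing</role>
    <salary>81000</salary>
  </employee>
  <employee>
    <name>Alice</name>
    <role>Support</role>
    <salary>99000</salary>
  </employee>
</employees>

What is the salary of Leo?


Searching for <employee> with <name>Leo</name>
Found at position 1
<salary>6000</salary>

ANSWER: 6000


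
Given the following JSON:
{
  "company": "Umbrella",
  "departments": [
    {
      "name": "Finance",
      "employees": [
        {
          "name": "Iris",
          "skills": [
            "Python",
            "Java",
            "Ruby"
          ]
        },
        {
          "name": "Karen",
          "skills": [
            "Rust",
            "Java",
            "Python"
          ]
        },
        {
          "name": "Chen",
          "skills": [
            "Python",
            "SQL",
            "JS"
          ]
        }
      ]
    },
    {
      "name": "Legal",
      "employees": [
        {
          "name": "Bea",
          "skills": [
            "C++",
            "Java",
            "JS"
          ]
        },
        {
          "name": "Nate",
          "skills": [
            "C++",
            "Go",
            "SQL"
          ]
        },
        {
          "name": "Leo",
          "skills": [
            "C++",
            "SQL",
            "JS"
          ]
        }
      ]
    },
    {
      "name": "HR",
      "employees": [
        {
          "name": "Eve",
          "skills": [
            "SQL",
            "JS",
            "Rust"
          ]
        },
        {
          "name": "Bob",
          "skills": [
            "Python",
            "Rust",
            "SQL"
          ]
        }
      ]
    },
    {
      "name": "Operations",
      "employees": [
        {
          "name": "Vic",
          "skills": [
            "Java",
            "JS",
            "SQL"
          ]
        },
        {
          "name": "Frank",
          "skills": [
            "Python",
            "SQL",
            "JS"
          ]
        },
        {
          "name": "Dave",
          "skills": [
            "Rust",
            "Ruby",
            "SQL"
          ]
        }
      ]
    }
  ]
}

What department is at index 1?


Path: departments[1].name
Value: Legal

ANSWER: Legal


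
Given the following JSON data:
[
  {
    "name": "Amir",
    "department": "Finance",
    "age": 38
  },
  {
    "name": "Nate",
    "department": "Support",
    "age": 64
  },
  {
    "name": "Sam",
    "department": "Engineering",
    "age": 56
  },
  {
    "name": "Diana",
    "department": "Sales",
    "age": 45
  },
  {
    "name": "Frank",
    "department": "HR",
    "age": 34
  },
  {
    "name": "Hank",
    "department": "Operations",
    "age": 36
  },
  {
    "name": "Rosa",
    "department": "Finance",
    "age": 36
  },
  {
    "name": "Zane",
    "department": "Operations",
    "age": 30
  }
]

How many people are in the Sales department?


Scanning records for department = Sales
  Record 3: Diana
Count: 1

ANSWER: 1


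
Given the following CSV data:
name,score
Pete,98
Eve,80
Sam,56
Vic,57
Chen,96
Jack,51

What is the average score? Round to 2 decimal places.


Scores: 98, 80, 56, 57, 96, 51
Sum = 438
Count = 6
Average = 438 / 6 = 73.00

ANSWER: 73.00


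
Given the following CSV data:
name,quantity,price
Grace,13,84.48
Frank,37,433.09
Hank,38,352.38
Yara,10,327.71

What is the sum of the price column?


Values in 'price' column:
  Row 1: 84.48
  Row 2: 433.09
  Row 3: 352.38
  Row 4: 327.71
Sum = 84.48 + 433.09 + 352.38 + 327.71 = 1197.66

ANSWER: 1197.66


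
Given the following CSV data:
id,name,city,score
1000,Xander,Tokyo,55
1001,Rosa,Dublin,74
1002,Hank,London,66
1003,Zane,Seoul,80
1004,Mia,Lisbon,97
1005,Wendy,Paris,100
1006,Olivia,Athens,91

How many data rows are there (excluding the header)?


Counting rows (excluding header):
Header: id,name,city,score
Data rows: 7

ANSWER: 7


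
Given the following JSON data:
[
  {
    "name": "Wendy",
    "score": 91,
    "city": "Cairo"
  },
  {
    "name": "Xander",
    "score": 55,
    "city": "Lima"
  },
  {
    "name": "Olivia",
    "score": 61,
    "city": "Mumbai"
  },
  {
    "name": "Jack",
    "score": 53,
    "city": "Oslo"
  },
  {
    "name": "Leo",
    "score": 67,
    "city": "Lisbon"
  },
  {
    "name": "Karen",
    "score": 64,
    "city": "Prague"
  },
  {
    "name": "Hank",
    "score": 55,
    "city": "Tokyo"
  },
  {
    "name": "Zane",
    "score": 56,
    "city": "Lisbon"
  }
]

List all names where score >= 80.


Filtering records where score >= 80:
  Wendy (score=91) -> YES
  Xander (score=55) -> no
  Olivia (score=61) -> no
  Jack (score=53) -> no
  Leo (score=67) -> no
  Karen (score=64) -> no
  Hank (score=55) -> no
  Zane (score=56) -> no


ANSWER: Wendy


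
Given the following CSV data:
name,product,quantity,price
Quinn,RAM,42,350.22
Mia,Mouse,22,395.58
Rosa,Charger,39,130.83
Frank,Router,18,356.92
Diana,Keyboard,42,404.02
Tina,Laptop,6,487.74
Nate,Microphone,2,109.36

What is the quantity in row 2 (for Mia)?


Row 2: Mia
Column 'quantity' = 22

ANSWER: 22


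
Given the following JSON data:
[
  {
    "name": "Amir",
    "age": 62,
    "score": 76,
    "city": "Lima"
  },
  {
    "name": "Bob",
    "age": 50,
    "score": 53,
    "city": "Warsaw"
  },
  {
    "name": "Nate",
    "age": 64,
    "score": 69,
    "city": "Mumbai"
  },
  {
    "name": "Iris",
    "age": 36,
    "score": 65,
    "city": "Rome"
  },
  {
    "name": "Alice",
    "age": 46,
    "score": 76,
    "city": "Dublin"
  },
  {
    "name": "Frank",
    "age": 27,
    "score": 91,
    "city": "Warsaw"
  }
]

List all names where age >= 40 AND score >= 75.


Checking both conditions:
  Amir (age=62, score=76) -> YES
  Bob (age=50, score=53) -> no
  Nate (age=64, score=69) -> no
  Iris (age=36, score=65) -> no
  Alice (age=46, score=76) -> YES
  Frank (age=27, score=91) -> no


ANSWER: Amir, Alice


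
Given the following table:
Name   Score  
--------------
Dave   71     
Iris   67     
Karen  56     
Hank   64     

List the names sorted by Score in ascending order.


Sorting by Score (ascending):
  Karen: 56
  Hank: 64
  Iris: 67
  Dave: 71


ANSWER: Karen, Hank, Iris, Dave


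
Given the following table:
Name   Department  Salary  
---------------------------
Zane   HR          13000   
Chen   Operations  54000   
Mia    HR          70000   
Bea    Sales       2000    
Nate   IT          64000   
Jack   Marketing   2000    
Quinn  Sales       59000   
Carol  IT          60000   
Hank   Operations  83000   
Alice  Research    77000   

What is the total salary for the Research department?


Research department members:
  Alice: 77000
Total = 77000 = 77000

ANSWER: 77000


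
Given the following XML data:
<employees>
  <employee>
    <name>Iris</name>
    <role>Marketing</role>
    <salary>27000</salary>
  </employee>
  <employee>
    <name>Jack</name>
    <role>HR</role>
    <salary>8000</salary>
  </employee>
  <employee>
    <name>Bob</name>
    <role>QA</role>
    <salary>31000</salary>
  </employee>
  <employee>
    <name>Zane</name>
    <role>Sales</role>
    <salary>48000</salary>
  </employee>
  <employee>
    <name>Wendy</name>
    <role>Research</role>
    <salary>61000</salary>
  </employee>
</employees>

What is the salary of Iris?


Searching for <employee> with <name>Iris</name>
Found at position 1
<salary>27000</salary>

ANSWER: 27000


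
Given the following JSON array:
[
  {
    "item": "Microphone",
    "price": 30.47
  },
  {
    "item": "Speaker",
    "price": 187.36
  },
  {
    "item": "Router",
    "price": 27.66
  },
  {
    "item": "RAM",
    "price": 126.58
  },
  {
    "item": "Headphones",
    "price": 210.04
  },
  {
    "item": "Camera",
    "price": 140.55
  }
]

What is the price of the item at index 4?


Array index 4 -> Headphones
price = 210.04

ANSWER: 210.04


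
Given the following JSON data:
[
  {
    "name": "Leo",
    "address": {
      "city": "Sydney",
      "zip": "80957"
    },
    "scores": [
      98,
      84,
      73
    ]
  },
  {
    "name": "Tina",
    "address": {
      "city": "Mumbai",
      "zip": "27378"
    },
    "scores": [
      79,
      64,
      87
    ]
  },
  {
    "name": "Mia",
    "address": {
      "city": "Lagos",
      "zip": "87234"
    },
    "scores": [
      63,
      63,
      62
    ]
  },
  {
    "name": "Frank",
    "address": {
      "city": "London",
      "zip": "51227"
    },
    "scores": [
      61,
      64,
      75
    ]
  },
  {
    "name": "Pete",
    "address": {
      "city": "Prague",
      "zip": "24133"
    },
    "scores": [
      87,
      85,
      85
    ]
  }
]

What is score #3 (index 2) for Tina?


Path: records[1].scores[2]
Value: 87

ANSWER: 87


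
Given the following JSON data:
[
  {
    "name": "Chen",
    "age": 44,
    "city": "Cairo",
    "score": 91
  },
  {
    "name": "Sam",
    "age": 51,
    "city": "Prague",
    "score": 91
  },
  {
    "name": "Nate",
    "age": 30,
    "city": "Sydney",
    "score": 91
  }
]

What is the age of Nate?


Looking up record where name = Nate
Record index: 2
Field 'age' = 30

ANSWER: 30


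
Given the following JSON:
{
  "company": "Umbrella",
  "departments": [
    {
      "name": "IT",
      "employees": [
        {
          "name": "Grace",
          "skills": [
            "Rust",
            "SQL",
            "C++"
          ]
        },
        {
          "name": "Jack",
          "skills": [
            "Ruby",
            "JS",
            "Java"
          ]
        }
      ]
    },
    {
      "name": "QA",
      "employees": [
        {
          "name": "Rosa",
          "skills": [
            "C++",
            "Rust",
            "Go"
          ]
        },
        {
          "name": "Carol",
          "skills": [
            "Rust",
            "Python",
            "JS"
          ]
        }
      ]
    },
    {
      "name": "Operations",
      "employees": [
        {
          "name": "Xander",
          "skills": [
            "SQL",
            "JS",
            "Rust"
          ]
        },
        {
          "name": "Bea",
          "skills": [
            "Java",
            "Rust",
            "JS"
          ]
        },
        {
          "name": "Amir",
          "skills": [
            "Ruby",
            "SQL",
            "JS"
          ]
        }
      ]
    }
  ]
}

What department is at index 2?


Path: departments[2].name
Value: Operations

ANSWER: Operations


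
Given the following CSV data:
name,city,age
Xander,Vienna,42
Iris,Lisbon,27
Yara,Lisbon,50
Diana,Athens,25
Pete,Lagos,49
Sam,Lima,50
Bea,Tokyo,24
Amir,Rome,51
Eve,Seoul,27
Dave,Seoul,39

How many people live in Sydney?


Scanning city column for 'Sydney':
Total matches: 0

ANSWER: 0


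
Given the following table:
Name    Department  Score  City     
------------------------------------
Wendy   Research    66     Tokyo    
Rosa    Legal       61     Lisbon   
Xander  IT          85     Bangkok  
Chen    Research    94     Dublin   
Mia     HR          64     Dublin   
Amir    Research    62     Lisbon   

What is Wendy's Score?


Row 1: Wendy
Score = 66

ANSWER: 66


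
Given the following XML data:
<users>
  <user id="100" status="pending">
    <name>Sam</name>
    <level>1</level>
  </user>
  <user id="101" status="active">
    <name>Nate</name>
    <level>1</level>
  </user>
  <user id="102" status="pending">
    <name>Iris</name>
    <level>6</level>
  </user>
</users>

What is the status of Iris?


Finding user with name = Iris
user id="102" status="pending"

ANSWER: pending


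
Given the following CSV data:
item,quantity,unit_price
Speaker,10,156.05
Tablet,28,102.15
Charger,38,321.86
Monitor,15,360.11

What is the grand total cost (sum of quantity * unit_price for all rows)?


Computing row totals:
  Speaker: 10 * 156.05 = 1560.5
  Tablet: 28 * 102.15 = 2860.2
  Charger: 38 * 321.86 = 12230.68
  Monitor: 15 * 360.11 = 5401.65
Grand total = 1560.5 + 2860.2 + 12230.68 + 5401.65 = 22053.03

ANSWER: 22053.03
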